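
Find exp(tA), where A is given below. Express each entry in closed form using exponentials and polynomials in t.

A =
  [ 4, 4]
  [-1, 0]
e^{tA} =
  [2*t*exp(2*t) + exp(2*t), 4*t*exp(2*t)]
  [-t*exp(2*t), -2*t*exp(2*t) + exp(2*t)]

Strategy: write A = P · J · P⁻¹ where J is a Jordan canonical form, so e^{tA} = P · e^{tJ} · P⁻¹, and e^{tJ} can be computed block-by-block.

A has Jordan form
J =
  [2, 1]
  [0, 2]
(up to reordering of blocks).

Per-block formulas:
  For a 2×2 Jordan block J_2(2): exp(t · J_2(2)) = e^(2t)·(I + t·N), where N is the 2×2 nilpotent shift.

After assembling e^{tJ} and conjugating by P, we get:

e^{tA} =
  [2*t*exp(2*t) + exp(2*t), 4*t*exp(2*t)]
  [-t*exp(2*t), -2*t*exp(2*t) + exp(2*t)]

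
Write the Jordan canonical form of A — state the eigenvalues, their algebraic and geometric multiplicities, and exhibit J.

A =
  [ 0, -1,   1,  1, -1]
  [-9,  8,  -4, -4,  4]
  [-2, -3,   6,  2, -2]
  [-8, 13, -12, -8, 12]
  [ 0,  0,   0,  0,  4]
J_2(-1) ⊕ J_2(4) ⊕ J_1(4)

The characteristic polynomial is
  det(x·I − A) = x^5 - 10*x^4 + 25*x^3 + 20*x^2 - 80*x - 64 = (x - 4)^3*(x + 1)^2

Eigenvalues and multiplicities (the geometric multiplicity of λ is n − rank(A − λI), which equals the number of Jordan blocks for λ):
  λ = -1: algebraic multiplicity = 2, geometric multiplicity = 1
  λ = 4: algebraic multiplicity = 3, geometric multiplicity = 2

Determining the block sizes for each eigenvalue:
  λ = -1: one block (gm = 1), so the single block has size am = 2 → block sizes [2]
  λ = 4: 2 blocks summing to 3 forces exactly one block of size 2 and the rest size 1 → block sizes [2, 1]

Assembling the blocks gives a Jordan form
J =
  [-1,  1, 0, 0, 0]
  [ 0, -1, 0, 0, 0]
  [ 0,  0, 4, 1, 0]
  [ 0,  0, 0, 4, 0]
  [ 0,  0, 0, 0, 4]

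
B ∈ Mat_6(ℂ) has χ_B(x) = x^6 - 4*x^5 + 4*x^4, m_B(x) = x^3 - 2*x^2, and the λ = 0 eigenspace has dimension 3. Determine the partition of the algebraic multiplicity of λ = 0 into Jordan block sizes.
Block sizes for λ = 0: [2, 1, 1]

Step 1 — from the characteristic polynomial, algebraic multiplicity of λ = 0 is 4. From dim ker(B − (0)·I) = 3, there are exactly 3 Jordan blocks for λ = 0.
Step 2 — from the minimal polynomial, the factor (x − 0)^2 tells us the largest block for λ = 0 has size 2.
Step 3 — with total size 4, 3 blocks, and largest block 2, the block sizes (in nonincreasing order) are [2, 1, 1].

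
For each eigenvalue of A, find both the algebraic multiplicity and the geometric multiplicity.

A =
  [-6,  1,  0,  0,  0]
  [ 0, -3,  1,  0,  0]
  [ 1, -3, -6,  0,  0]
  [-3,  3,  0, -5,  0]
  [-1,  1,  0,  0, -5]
λ = -5: alg = 5, geom = 3

Step 1 — factor the characteristic polynomial to read off the algebraic multiplicities:
  χ_A(x) = (x + 5)^5

Step 2 — compute geometric multiplicities via the rank-nullity identity g(λ) = n − rank(A − λI):
  rank(A − (-5)·I) = 2, so dim ker(A − (-5)·I) = n − 2 = 3

Summary:
  λ = -5: algebraic multiplicity = 5, geometric multiplicity = 3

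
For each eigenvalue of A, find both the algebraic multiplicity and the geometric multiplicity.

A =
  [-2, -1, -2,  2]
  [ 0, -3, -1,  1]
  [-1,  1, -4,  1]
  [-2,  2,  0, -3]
λ = -3: alg = 4, geom = 2

Step 1 — factor the characteristic polynomial to read off the algebraic multiplicities:
  χ_A(x) = (x + 3)^4

Step 2 — compute geometric multiplicities via the rank-nullity identity g(λ) = n − rank(A − λI):
  rank(A − (-3)·I) = 2, so dim ker(A − (-3)·I) = n − 2 = 2

Summary:
  λ = -3: algebraic multiplicity = 4, geometric multiplicity = 2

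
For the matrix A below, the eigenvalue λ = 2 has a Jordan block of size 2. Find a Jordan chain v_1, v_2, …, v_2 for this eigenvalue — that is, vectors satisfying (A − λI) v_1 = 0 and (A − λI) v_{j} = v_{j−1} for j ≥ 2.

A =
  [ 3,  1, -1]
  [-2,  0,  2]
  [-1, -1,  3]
A Jordan chain for λ = 2 of length 2:
v_1 = (1, -2, -1)ᵀ
v_2 = (1, 0, 0)ᵀ

Let N = A − (2)·I. We want v_2 with N^2 v_2 = 0 but N^1 v_2 ≠ 0; then v_{j-1} := N · v_j for j = 2, …, 2.

Pick v_2 = (1, 0, 0)ᵀ.
Then v_1 = N · v_2 = (1, -2, -1)ᵀ.

Sanity check: (A − (2)·I) v_1 = (0, 0, 0)ᵀ = 0. ✓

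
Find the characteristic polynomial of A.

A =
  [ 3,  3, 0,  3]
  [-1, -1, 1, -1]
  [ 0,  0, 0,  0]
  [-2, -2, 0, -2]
x^4

Expanding det(x·I − A) (e.g. by cofactor expansion or by noting that A is similar to its Jordan form J, which has the same characteristic polynomial as A) gives
  χ_A(x) = x^4
which factors as x^4. The eigenvalues (with algebraic multiplicities) are λ = 0 with multiplicity 4.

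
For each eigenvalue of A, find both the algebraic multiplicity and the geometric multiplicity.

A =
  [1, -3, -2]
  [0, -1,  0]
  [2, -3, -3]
λ = -1: alg = 3, geom = 2

Step 1 — factor the characteristic polynomial to read off the algebraic multiplicities:
  χ_A(x) = (x + 1)^3

Step 2 — compute geometric multiplicities via the rank-nullity identity g(λ) = n − rank(A − λI):
  rank(A − (-1)·I) = 1, so dim ker(A − (-1)·I) = n − 1 = 2

Summary:
  λ = -1: algebraic multiplicity = 3, geometric multiplicity = 2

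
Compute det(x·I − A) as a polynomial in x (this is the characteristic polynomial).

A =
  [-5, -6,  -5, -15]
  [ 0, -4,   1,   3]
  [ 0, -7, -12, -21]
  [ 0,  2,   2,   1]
x^4 + 20*x^3 + 150*x^2 + 500*x + 625

Expanding det(x·I − A) (e.g. by cofactor expansion or by noting that A is similar to its Jordan form J, which has the same characteristic polynomial as A) gives
  χ_A(x) = x^4 + 20*x^3 + 150*x^2 + 500*x + 625
which factors as (x + 5)^4. The eigenvalues (with algebraic multiplicities) are λ = -5 with multiplicity 4.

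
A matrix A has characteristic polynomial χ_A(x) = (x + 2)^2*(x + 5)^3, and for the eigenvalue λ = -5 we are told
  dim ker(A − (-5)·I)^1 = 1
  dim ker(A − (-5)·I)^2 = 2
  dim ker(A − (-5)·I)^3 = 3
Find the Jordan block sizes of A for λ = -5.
Block sizes for λ = -5: [3]

From the dimensions of kernels of powers, the number of Jordan blocks of size at least j is d_j − d_{j−1} where d_j = dim ker(N^j) (with d_0 = 0). Computing the differences gives [1, 1, 1].
The number of blocks of size exactly k is (#blocks of size ≥ k) − (#blocks of size ≥ k + 1), so the partition is: 1 block(s) of size 3.
In nonincreasing order the block sizes are [3].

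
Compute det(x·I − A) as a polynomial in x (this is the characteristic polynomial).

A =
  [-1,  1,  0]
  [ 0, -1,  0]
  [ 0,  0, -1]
x^3 + 3*x^2 + 3*x + 1

Expanding det(x·I − A) (e.g. by cofactor expansion or by noting that A is similar to its Jordan form J, which has the same characteristic polynomial as A) gives
  χ_A(x) = x^3 + 3*x^2 + 3*x + 1
which factors as (x + 1)^3. The eigenvalues (with algebraic multiplicities) are λ = -1 with multiplicity 3.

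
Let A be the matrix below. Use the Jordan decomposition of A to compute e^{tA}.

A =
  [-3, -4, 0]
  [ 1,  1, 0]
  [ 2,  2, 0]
e^{tA} =
  [-2*t*exp(-t) + exp(-t), -4*t*exp(-t), 0]
  [t*exp(-t), 2*t*exp(-t) + exp(-t), 0]
  [2*t*exp(-t), 4*t*exp(-t) - 2 + 2*exp(-t), 1]

Strategy: write A = P · J · P⁻¹ where J is a Jordan canonical form, so e^{tA} = P · e^{tJ} · P⁻¹, and e^{tJ} can be computed block-by-block.

A has Jordan form
J =
  [-1,  1, 0]
  [ 0, -1, 0]
  [ 0,  0, 0]
(up to reordering of blocks).

Per-block formulas:
  For a 1×1 block at λ = 0: exp(t · [0]) = [e^(0t)].
  For a 2×2 Jordan block J_2(-1): exp(t · J_2(-1)) = e^(-1t)·(I + t·N), where N is the 2×2 nilpotent shift.

After assembling e^{tJ} and conjugating by P, we get:

e^{tA} =
  [-2*t*exp(-t) + exp(-t), -4*t*exp(-t), 0]
  [t*exp(-t), 2*t*exp(-t) + exp(-t), 0]
  [2*t*exp(-t), 4*t*exp(-t) - 2 + 2*exp(-t), 1]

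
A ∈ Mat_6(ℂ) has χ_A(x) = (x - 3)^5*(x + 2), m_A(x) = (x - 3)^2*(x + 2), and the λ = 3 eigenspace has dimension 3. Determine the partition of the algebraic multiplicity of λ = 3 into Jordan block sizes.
Block sizes for λ = 3: [2, 2, 1]

Step 1 — from the characteristic polynomial, algebraic multiplicity of λ = 3 is 5. From dim ker(A − (3)·I) = 3, there are exactly 3 Jordan blocks for λ = 3.
Step 2 — from the minimal polynomial, the factor (x − 3)^2 tells us the largest block for λ = 3 has size 2.
Step 3 — with total size 5, 3 blocks, and largest block 2, the block sizes (in nonincreasing order) are [2, 2, 1].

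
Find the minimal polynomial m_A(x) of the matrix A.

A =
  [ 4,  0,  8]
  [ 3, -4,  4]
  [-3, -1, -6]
x^3 + 6*x^2 + 12*x + 8

The characteristic polynomial is χ_A(x) = (x + 2)^3, so the eigenvalues are known. The minimal polynomial is
  m_A(x) = Π_λ (x − λ)^{k_λ}
where k_λ is the size of the *largest* Jordan block for λ (equivalently, the smallest k with (A − λI)^k v = 0 for every generalised eigenvector v of λ).

  λ = -2: largest Jordan block has size 3, contributing (x + 2)^3

So m_A(x) = (x + 2)^3 = x^3 + 6*x^2 + 12*x + 8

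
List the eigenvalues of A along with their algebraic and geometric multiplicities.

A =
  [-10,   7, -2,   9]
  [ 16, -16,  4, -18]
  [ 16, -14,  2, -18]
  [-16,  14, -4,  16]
λ = -2: alg = 4, geom = 3

Step 1 — factor the characteristic polynomial to read off the algebraic multiplicities:
  χ_A(x) = (x + 2)^4

Step 2 — compute geometric multiplicities via the rank-nullity identity g(λ) = n − rank(A − λI):
  rank(A − (-2)·I) = 1, so dim ker(A − (-2)·I) = n − 1 = 3

Summary:
  λ = -2: algebraic multiplicity = 4, geometric multiplicity = 3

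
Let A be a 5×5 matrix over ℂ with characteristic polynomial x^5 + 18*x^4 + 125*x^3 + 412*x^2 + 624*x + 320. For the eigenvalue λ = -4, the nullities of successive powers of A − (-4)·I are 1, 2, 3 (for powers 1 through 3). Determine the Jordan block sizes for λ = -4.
Block sizes for λ = -4: [3]

From the dimensions of kernels of powers, the number of Jordan blocks of size at least j is d_j − d_{j−1} where d_j = dim ker(N^j) (with d_0 = 0). Computing the differences gives [1, 1, 1].
The number of blocks of size exactly k is (#blocks of size ≥ k) − (#blocks of size ≥ k + 1), so the partition is: 1 block(s) of size 3.
In nonincreasing order the block sizes are [3].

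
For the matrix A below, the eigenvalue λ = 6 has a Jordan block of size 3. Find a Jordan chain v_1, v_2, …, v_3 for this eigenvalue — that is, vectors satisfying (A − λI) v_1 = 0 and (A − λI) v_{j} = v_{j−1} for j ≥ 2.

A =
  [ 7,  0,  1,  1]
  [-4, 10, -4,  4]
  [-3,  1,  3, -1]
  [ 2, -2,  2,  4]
A Jordan chain for λ = 6 of length 3:
v_1 = (-1, 4, 3, -2)ᵀ
v_2 = (0, 4, 1, -2)ᵀ
v_3 = (0, 1, 0, 0)ᵀ

Let N = A − (6)·I. We want v_3 with N^3 v_3 = 0 but N^2 v_3 ≠ 0; then v_{j-1} := N · v_j for j = 3, …, 2.

Pick v_3 = (0, 1, 0, 0)ᵀ.
Then v_2 = N · v_3 = (0, 4, 1, -2)ᵀ.
Then v_1 = N · v_2 = (-1, 4, 3, -2)ᵀ.

Sanity check: (A − (6)·I) v_1 = (0, 0, 0, 0)ᵀ = 0. ✓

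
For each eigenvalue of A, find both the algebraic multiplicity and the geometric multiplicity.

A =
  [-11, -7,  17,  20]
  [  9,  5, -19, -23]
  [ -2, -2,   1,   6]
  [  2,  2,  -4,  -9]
λ = -4: alg = 2, geom = 1; λ = -3: alg = 2, geom = 2

Step 1 — factor the characteristic polynomial to read off the algebraic multiplicities:
  χ_A(x) = (x + 3)^2*(x + 4)^2

Step 2 — compute geometric multiplicities via the rank-nullity identity g(λ) = n − rank(A − λI):
  rank(A − (-4)·I) = 3, so dim ker(A − (-4)·I) = n − 3 = 1
  rank(A − (-3)·I) = 2, so dim ker(A − (-3)·I) = n − 2 = 2

Summary:
  λ = -4: algebraic multiplicity = 2, geometric multiplicity = 1
  λ = -3: algebraic multiplicity = 2, geometric multiplicity = 2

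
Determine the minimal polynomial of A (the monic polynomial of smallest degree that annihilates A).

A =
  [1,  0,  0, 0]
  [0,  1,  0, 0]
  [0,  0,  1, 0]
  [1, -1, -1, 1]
x^2 - 2*x + 1

The characteristic polynomial is χ_A(x) = (x - 1)^4, so the eigenvalues are known. The minimal polynomial is
  m_A(x) = Π_λ (x − λ)^{k_λ}
where k_λ is the size of the *largest* Jordan block for λ (equivalently, the smallest k with (A − λI)^k v = 0 for every generalised eigenvector v of λ).

  λ = 1: largest Jordan block has size 2, contributing (x − 1)^2

So m_A(x) = (x - 1)^2 = x^2 - 2*x + 1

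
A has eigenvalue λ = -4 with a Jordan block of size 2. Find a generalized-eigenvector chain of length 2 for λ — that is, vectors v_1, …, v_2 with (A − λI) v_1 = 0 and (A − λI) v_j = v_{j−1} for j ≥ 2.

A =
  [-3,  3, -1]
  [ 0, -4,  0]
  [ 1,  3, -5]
A Jordan chain for λ = -4 of length 2:
v_1 = (1, 0, 1)ᵀ
v_2 = (1, 0, 0)ᵀ

Let N = A − (-4)·I. We want v_2 with N^2 v_2 = 0 but N^1 v_2 ≠ 0; then v_{j-1} := N · v_j for j = 2, …, 2.

Pick v_2 = (1, 0, 0)ᵀ.
Then v_1 = N · v_2 = (1, 0, 1)ᵀ.

Sanity check: (A − (-4)·I) v_1 = (0, 0, 0)ᵀ = 0. ✓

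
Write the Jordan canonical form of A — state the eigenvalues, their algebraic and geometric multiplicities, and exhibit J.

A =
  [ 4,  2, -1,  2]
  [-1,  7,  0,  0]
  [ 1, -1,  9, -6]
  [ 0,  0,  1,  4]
J_3(6) ⊕ J_1(6)

The characteristic polynomial is
  det(x·I − A) = x^4 - 24*x^3 + 216*x^2 - 864*x + 1296 = (x - 6)^4

Eigenvalues and multiplicities (the geometric multiplicity of λ is n − rank(A − λI), which equals the number of Jordan blocks for λ):
  λ = 6: algebraic multiplicity = 4, geometric multiplicity = 2

Determining the block sizes for each eigenvalue:
  λ = 6: with am = 4 and gm = 2, the partition is not yet determined (e.g. several partitions of 4 into 2 parts exist). Let N = A − (6)·I. Computing rank(N^1) = 2, rank(N^2) = 1, rank(N^3) = 0; the number of blocks of size ≥ j is rank(N^{j−1}) − rank(N^j), giving [2, 1, 1]. So we have 1 block(s) of size 3, 1 block(s) of size 1 → block sizes [3, 1]

Assembling the blocks gives a Jordan form
J =
  [6, 1, 0, 0]
  [0, 6, 1, 0]
  [0, 0, 6, 0]
  [0, 0, 0, 6]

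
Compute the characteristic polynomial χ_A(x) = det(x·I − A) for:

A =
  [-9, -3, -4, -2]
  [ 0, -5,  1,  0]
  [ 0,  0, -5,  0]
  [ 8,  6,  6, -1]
x^4 + 20*x^3 + 150*x^2 + 500*x + 625

Expanding det(x·I − A) (e.g. by cofactor expansion or by noting that A is similar to its Jordan form J, which has the same characteristic polynomial as A) gives
  χ_A(x) = x^4 + 20*x^3 + 150*x^2 + 500*x + 625
which factors as (x + 5)^4. The eigenvalues (with algebraic multiplicities) are λ = -5 with multiplicity 4.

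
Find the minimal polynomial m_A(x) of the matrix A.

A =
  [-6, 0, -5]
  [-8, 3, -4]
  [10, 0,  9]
x^3 - 6*x^2 + 5*x + 12

The characteristic polynomial is χ_A(x) = (x - 4)*(x - 3)*(x + 1), so the eigenvalues are known. The minimal polynomial is
  m_A(x) = Π_λ (x − λ)^{k_λ}
where k_λ is the size of the *largest* Jordan block for λ (equivalently, the smallest k with (A − λI)^k v = 0 for every generalised eigenvector v of λ).

  λ = -1: largest Jordan block has size 1, contributing (x + 1)
  λ = 3: largest Jordan block has size 1, contributing (x − 3)
  λ = 4: largest Jordan block has size 1, contributing (x − 4)

So m_A(x) = (x - 4)*(x - 3)*(x + 1) = x^3 - 6*x^2 + 5*x + 12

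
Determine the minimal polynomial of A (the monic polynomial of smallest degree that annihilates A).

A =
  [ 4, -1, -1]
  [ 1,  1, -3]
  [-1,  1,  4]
x^3 - 9*x^2 + 27*x - 27

The characteristic polynomial is χ_A(x) = (x - 3)^3, so the eigenvalues are known. The minimal polynomial is
  m_A(x) = Π_λ (x − λ)^{k_λ}
where k_λ is the size of the *largest* Jordan block for λ (equivalently, the smallest k with (A − λI)^k v = 0 for every generalised eigenvector v of λ).

  λ = 3: largest Jordan block has size 3, contributing (x − 3)^3

So m_A(x) = (x - 3)^3 = x^3 - 9*x^2 + 27*x - 27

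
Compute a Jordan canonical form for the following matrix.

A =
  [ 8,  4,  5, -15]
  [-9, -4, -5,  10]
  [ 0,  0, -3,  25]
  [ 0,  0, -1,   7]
J_2(2) ⊕ J_2(2)

The characteristic polynomial is
  det(x·I − A) = x^4 - 8*x^3 + 24*x^2 - 32*x + 16 = (x - 2)^4

Eigenvalues and multiplicities (the geometric multiplicity of λ is n − rank(A − λI), which equals the number of Jordan blocks for λ):
  λ = 2: algebraic multiplicity = 4, geometric multiplicity = 2

Determining the block sizes for each eigenvalue:
  λ = 2: with am = 4 and gm = 2, the partition is not yet determined (e.g. several partitions of 4 into 2 parts exist). Let N = A − (2)·I. Computing rank(N^1) = 2, rank(N^2) = 0; the number of blocks of size ≥ j is rank(N^{j−1}) − rank(N^j), giving [2, 2]. So we have 2 block(s) of size 2 → block sizes [2, 2]

Assembling the blocks gives a Jordan form
J =
  [2, 1, 0, 0]
  [0, 2, 0, 0]
  [0, 0, 2, 1]
  [0, 0, 0, 2]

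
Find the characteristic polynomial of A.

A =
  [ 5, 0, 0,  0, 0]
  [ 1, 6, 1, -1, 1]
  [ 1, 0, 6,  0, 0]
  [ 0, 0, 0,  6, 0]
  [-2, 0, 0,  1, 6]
x^5 - 29*x^4 + 336*x^3 - 1944*x^2 + 5616*x - 6480

Expanding det(x·I − A) (e.g. by cofactor expansion or by noting that A is similar to its Jordan form J, which has the same characteristic polynomial as A) gives
  χ_A(x) = x^5 - 29*x^4 + 336*x^3 - 1944*x^2 + 5616*x - 6480
which factors as (x - 6)^4*(x - 5). The eigenvalues (with algebraic multiplicities) are λ = 5 with multiplicity 1, λ = 6 with multiplicity 4.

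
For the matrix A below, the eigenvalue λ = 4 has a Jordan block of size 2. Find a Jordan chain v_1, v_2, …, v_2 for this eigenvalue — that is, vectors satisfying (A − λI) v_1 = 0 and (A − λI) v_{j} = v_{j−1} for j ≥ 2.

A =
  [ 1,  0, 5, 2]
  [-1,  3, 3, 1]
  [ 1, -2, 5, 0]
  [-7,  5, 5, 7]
A Jordan chain for λ = 4 of length 2:
v_1 = (-3, -1, 1, -7)ᵀ
v_2 = (1, 0, 0, 0)ᵀ

Let N = A − (4)·I. We want v_2 with N^2 v_2 = 0 but N^1 v_2 ≠ 0; then v_{j-1} := N · v_j for j = 2, …, 2.

Pick v_2 = (1, 0, 0, 0)ᵀ.
Then v_1 = N · v_2 = (-3, -1, 1, -7)ᵀ.

Sanity check: (A − (4)·I) v_1 = (0, 0, 0, 0)ᵀ = 0. ✓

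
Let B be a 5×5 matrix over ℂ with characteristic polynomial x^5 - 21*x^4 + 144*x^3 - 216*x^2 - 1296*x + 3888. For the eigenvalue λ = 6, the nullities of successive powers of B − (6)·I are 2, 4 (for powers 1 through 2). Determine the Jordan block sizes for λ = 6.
Block sizes for λ = 6: [2, 2]

From the dimensions of kernels of powers, the number of Jordan blocks of size at least j is d_j − d_{j−1} where d_j = dim ker(N^j) (with d_0 = 0). Computing the differences gives [2, 2].
The number of blocks of size exactly k is (#blocks of size ≥ k) − (#blocks of size ≥ k + 1), so the partition is: 2 block(s) of size 2.
In nonincreasing order the block sizes are [2, 2].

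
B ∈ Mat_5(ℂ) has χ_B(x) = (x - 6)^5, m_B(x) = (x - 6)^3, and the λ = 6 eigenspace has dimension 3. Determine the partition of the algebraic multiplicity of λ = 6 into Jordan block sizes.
Block sizes for λ = 6: [3, 1, 1]

Step 1 — from the characteristic polynomial, algebraic multiplicity of λ = 6 is 5. From dim ker(B − (6)·I) = 3, there are exactly 3 Jordan blocks for λ = 6.
Step 2 — from the minimal polynomial, the factor (x − 6)^3 tells us the largest block for λ = 6 has size 3.
Step 3 — with total size 5, 3 blocks, and largest block 3, the block sizes (in nonincreasing order) are [3, 1, 1].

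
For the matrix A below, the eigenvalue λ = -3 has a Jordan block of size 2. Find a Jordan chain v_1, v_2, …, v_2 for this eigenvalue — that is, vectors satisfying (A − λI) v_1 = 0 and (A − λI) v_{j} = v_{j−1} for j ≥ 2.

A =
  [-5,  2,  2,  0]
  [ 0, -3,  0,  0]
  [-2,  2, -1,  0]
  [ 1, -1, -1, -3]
A Jordan chain for λ = -3 of length 2:
v_1 = (-2, 0, -2, 1)ᵀ
v_2 = (1, 0, 0, 0)ᵀ

Let N = A − (-3)·I. We want v_2 with N^2 v_2 = 0 but N^1 v_2 ≠ 0; then v_{j-1} := N · v_j for j = 2, …, 2.

Pick v_2 = (1, 0, 0, 0)ᵀ.
Then v_1 = N · v_2 = (-2, 0, -2, 1)ᵀ.

Sanity check: (A − (-3)·I) v_1 = (0, 0, 0, 0)ᵀ = 0. ✓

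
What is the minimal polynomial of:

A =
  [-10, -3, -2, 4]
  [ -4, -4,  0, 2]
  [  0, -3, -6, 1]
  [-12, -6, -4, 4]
x^2 + 8*x + 16

The characteristic polynomial is χ_A(x) = (x + 4)^4, so the eigenvalues are known. The minimal polynomial is
  m_A(x) = Π_λ (x − λ)^{k_λ}
where k_λ is the size of the *largest* Jordan block for λ (equivalently, the smallest k with (A − λI)^k v = 0 for every generalised eigenvector v of λ).

  λ = -4: largest Jordan block has size 2, contributing (x + 4)^2

So m_A(x) = (x + 4)^2 = x^2 + 8*x + 16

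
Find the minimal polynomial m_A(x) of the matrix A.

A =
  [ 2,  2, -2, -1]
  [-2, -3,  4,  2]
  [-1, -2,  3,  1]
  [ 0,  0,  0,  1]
x^2 - x

The characteristic polynomial is χ_A(x) = x*(x - 1)^3, so the eigenvalues are known. The minimal polynomial is
  m_A(x) = Π_λ (x − λ)^{k_λ}
where k_λ is the size of the *largest* Jordan block for λ (equivalently, the smallest k with (A − λI)^k v = 0 for every generalised eigenvector v of λ).

  λ = 0: largest Jordan block has size 1, contributing (x − 0)
  λ = 1: largest Jordan block has size 1, contributing (x − 1)

So m_A(x) = x*(x - 1) = x^2 - x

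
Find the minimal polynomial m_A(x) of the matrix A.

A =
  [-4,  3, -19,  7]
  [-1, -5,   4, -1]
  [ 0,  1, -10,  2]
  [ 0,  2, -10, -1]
x^3 + 15*x^2 + 75*x + 125

The characteristic polynomial is χ_A(x) = (x + 5)^4, so the eigenvalues are known. The minimal polynomial is
  m_A(x) = Π_λ (x − λ)^{k_λ}
where k_λ is the size of the *largest* Jordan block for λ (equivalently, the smallest k with (A − λI)^k v = 0 for every generalised eigenvector v of λ).

  λ = -5: largest Jordan block has size 3, contributing (x + 5)^3

So m_A(x) = (x + 5)^3 = x^3 + 15*x^2 + 75*x + 125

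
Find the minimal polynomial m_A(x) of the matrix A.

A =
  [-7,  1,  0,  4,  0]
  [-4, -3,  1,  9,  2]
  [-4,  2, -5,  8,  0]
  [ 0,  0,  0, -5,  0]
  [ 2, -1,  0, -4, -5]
x^3 + 15*x^2 + 75*x + 125

The characteristic polynomial is χ_A(x) = (x + 5)^5, so the eigenvalues are known. The minimal polynomial is
  m_A(x) = Π_λ (x − λ)^{k_λ}
where k_λ is the size of the *largest* Jordan block for λ (equivalently, the smallest k with (A − λI)^k v = 0 for every generalised eigenvector v of λ).

  λ = -5: largest Jordan block has size 3, contributing (x + 5)^3

So m_A(x) = (x + 5)^3 = x^3 + 15*x^2 + 75*x + 125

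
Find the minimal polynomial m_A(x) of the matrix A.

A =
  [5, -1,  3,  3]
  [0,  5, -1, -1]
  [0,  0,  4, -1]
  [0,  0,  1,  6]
x^3 - 15*x^2 + 75*x - 125

The characteristic polynomial is χ_A(x) = (x - 5)^4, so the eigenvalues are known. The minimal polynomial is
  m_A(x) = Π_λ (x − λ)^{k_λ}
where k_λ is the size of the *largest* Jordan block for λ (equivalently, the smallest k with (A − λI)^k v = 0 for every generalised eigenvector v of λ).

  λ = 5: largest Jordan block has size 3, contributing (x − 5)^3

So m_A(x) = (x - 5)^3 = x^3 - 15*x^2 + 75*x - 125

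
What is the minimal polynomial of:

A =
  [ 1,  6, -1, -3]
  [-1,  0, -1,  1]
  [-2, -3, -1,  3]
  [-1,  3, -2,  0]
x^2

The characteristic polynomial is χ_A(x) = x^4, so the eigenvalues are known. The minimal polynomial is
  m_A(x) = Π_λ (x − λ)^{k_λ}
where k_λ is the size of the *largest* Jordan block for λ (equivalently, the smallest k with (A − λI)^k v = 0 for every generalised eigenvector v of λ).

  λ = 0: largest Jordan block has size 2, contributing (x − 0)^2

So m_A(x) = x^2 = x^2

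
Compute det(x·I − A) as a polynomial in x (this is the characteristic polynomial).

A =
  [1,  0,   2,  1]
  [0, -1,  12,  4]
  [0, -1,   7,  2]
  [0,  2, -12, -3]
x^4 - 4*x^3 + 6*x^2 - 4*x + 1

Expanding det(x·I − A) (e.g. by cofactor expansion or by noting that A is similar to its Jordan form J, which has the same characteristic polynomial as A) gives
  χ_A(x) = x^4 - 4*x^3 + 6*x^2 - 4*x + 1
which factors as (x - 1)^4. The eigenvalues (with algebraic multiplicities) are λ = 1 with multiplicity 4.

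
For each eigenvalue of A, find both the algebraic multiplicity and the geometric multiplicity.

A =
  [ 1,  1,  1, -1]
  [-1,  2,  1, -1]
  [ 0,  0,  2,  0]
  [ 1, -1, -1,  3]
λ = 2: alg = 4, geom = 2

Step 1 — factor the characteristic polynomial to read off the algebraic multiplicities:
  χ_A(x) = (x - 2)^4

Step 2 — compute geometric multiplicities via the rank-nullity identity g(λ) = n − rank(A − λI):
  rank(A − (2)·I) = 2, so dim ker(A − (2)·I) = n − 2 = 2

Summary:
  λ = 2: algebraic multiplicity = 4, geometric multiplicity = 2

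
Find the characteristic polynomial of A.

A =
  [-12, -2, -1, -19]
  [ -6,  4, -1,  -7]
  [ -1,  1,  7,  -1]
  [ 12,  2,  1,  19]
x^4 - 18*x^3 + 108*x^2 - 216*x

Expanding det(x·I − A) (e.g. by cofactor expansion or by noting that A is similar to its Jordan form J, which has the same characteristic polynomial as A) gives
  χ_A(x) = x^4 - 18*x^3 + 108*x^2 - 216*x
which factors as x*(x - 6)^3. The eigenvalues (with algebraic multiplicities) are λ = 0 with multiplicity 1, λ = 6 with multiplicity 3.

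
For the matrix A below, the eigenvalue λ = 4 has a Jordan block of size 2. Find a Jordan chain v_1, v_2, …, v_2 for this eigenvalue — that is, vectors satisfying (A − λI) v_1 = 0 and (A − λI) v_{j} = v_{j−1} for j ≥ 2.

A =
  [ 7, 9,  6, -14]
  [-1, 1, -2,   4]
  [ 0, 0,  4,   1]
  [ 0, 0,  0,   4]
A Jordan chain for λ = 4 of length 2:
v_1 = (3, -1, 0, 0)ᵀ
v_2 = (1, 0, 0, 0)ᵀ

Let N = A − (4)·I. We want v_2 with N^2 v_2 = 0 but N^1 v_2 ≠ 0; then v_{j-1} := N · v_j for j = 2, …, 2.

Pick v_2 = (1, 0, 0, 0)ᵀ.
Then v_1 = N · v_2 = (3, -1, 0, 0)ᵀ.

Sanity check: (A − (4)·I) v_1 = (0, 0, 0, 0)ᵀ = 0. ✓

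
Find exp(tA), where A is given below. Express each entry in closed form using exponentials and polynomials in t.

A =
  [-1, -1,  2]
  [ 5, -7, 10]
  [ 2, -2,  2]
e^{tA} =
  [t*exp(-2*t) + exp(-2*t), -t*exp(-2*t), 2*t*exp(-2*t)]
  [5*t*exp(-2*t), -5*t*exp(-2*t) + exp(-2*t), 10*t*exp(-2*t)]
  [2*t*exp(-2*t), -2*t*exp(-2*t), 4*t*exp(-2*t) + exp(-2*t)]

Strategy: write A = P · J · P⁻¹ where J is a Jordan canonical form, so e^{tA} = P · e^{tJ} · P⁻¹, and e^{tJ} can be computed block-by-block.

A has Jordan form
J =
  [-2,  1,  0]
  [ 0, -2,  0]
  [ 0,  0, -2]
(up to reordering of blocks).

Per-block formulas:
  For a 2×2 Jordan block J_2(-2): exp(t · J_2(-2)) = e^(-2t)·(I + t·N), where N is the 2×2 nilpotent shift.
  For a 1×1 block at λ = -2: exp(t · [-2]) = [e^(-2t)].

After assembling e^{tJ} and conjugating by P, we get:

e^{tA} =
  [t*exp(-2*t) + exp(-2*t), -t*exp(-2*t), 2*t*exp(-2*t)]
  [5*t*exp(-2*t), -5*t*exp(-2*t) + exp(-2*t), 10*t*exp(-2*t)]
  [2*t*exp(-2*t), -2*t*exp(-2*t), 4*t*exp(-2*t) + exp(-2*t)]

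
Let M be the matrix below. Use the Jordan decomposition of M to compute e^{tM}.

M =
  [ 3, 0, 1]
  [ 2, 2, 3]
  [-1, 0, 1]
e^{tM} =
  [t*exp(2*t) + exp(2*t), 0, t*exp(2*t)]
  [-t^2*exp(2*t)/2 + 2*t*exp(2*t), exp(2*t), -t^2*exp(2*t)/2 + 3*t*exp(2*t)]
  [-t*exp(2*t), 0, -t*exp(2*t) + exp(2*t)]

Strategy: write M = P · J · P⁻¹ where J is a Jordan canonical form, so e^{tM} = P · e^{tJ} · P⁻¹, and e^{tJ} can be computed block-by-block.

M has Jordan form
J =
  [2, 1, 0]
  [0, 2, 1]
  [0, 0, 2]
(up to reordering of blocks).

Per-block formulas:
  For a 3×3 Jordan block J_3(2): exp(t · J_3(2)) = e^(2t)·(I + t·N + (t^2/2)·N^2), where N is the 3×3 nilpotent shift.

After assembling e^{tJ} and conjugating by P, we get:

e^{tM} =
  [t*exp(2*t) + exp(2*t), 0, t*exp(2*t)]
  [-t^2*exp(2*t)/2 + 2*t*exp(2*t), exp(2*t), -t^2*exp(2*t)/2 + 3*t*exp(2*t)]
  [-t*exp(2*t), 0, -t*exp(2*t) + exp(2*t)]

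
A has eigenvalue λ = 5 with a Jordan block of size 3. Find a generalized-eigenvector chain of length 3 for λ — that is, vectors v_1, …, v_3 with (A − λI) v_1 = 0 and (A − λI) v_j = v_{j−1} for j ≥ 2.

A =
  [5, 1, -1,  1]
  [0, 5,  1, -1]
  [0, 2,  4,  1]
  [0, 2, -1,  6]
A Jordan chain for λ = 5 of length 3:
v_1 = (1, 0, 2, 2)ᵀ
v_2 = (-1, 1, -1, -1)ᵀ
v_3 = (0, 0, 1, 0)ᵀ

Let N = A − (5)·I. We want v_3 with N^3 v_3 = 0 but N^2 v_3 ≠ 0; then v_{j-1} := N · v_j for j = 3, …, 2.

Pick v_3 = (0, 0, 1, 0)ᵀ.
Then v_2 = N · v_3 = (-1, 1, -1, -1)ᵀ.
Then v_1 = N · v_2 = (1, 0, 2, 2)ᵀ.

Sanity check: (A − (5)·I) v_1 = (0, 0, 0, 0)ᵀ = 0. ✓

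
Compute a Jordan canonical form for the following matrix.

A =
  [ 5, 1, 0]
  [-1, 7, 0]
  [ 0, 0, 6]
J_2(6) ⊕ J_1(6)

The characteristic polynomial is
  det(x·I − A) = x^3 - 18*x^2 + 108*x - 216 = (x - 6)^3

Eigenvalues and multiplicities (the geometric multiplicity of λ is n − rank(A − λI), which equals the number of Jordan blocks for λ):
  λ = 6: algebraic multiplicity = 3, geometric multiplicity = 2

Determining the block sizes for each eigenvalue:
  λ = 6: 2 blocks summing to 3 forces exactly one block of size 2 and the rest size 1 → block sizes [2, 1]

Assembling the blocks gives a Jordan form
J =
  [6, 1, 0]
  [0, 6, 0]
  [0, 0, 6]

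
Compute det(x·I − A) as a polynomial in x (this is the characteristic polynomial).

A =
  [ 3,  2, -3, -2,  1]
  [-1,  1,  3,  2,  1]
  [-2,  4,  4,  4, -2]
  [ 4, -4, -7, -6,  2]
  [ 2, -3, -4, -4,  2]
x^5 - 4*x^4 + 4*x^3

Expanding det(x·I − A) (e.g. by cofactor expansion or by noting that A is similar to its Jordan form J, which has the same characteristic polynomial as A) gives
  χ_A(x) = x^5 - 4*x^4 + 4*x^3
which factors as x^3*(x - 2)^2. The eigenvalues (with algebraic multiplicities) are λ = 0 with multiplicity 3, λ = 2 with multiplicity 2.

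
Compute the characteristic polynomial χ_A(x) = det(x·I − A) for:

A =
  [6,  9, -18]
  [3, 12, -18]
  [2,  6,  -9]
x^3 - 9*x^2 + 27*x - 27

Expanding det(x·I − A) (e.g. by cofactor expansion or by noting that A is similar to its Jordan form J, which has the same characteristic polynomial as A) gives
  χ_A(x) = x^3 - 9*x^2 + 27*x - 27
which factors as (x - 3)^3. The eigenvalues (with algebraic multiplicities) are λ = 3 with multiplicity 3.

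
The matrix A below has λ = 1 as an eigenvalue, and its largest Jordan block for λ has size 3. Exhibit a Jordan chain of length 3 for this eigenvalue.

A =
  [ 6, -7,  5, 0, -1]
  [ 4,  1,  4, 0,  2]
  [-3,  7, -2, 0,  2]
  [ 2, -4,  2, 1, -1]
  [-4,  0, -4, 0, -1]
A Jordan chain for λ = 1 of length 3:
v_1 = (-14, 0, 14, -8, 0)ᵀ
v_2 = (5, 4, -3, 2, -4)ᵀ
v_3 = (1, 0, 0, 0, 0)ᵀ

Let N = A − (1)·I. We want v_3 with N^3 v_3 = 0 but N^2 v_3 ≠ 0; then v_{j-1} := N · v_j for j = 3, …, 2.

Pick v_3 = (1, 0, 0, 0, 0)ᵀ.
Then v_2 = N · v_3 = (5, 4, -3, 2, -4)ᵀ.
Then v_1 = N · v_2 = (-14, 0, 14, -8, 0)ᵀ.

Sanity check: (A − (1)·I) v_1 = (0, 0, 0, 0, 0)ᵀ = 0. ✓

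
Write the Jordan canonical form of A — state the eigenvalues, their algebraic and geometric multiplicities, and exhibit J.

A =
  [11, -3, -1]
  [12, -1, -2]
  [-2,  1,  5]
J_3(5)

The characteristic polynomial is
  det(x·I − A) = x^3 - 15*x^2 + 75*x - 125 = (x - 5)^3

Eigenvalues and multiplicities (the geometric multiplicity of λ is n − rank(A − λI), which equals the number of Jordan blocks for λ):
  λ = 5: algebraic multiplicity = 3, geometric multiplicity = 1

Determining the block sizes for each eigenvalue:
  λ = 5: one block (gm = 1), so the single block has size am = 3 → block sizes [3]

Assembling the blocks gives a Jordan form
J =
  [5, 1, 0]
  [0, 5, 1]
  [0, 0, 5]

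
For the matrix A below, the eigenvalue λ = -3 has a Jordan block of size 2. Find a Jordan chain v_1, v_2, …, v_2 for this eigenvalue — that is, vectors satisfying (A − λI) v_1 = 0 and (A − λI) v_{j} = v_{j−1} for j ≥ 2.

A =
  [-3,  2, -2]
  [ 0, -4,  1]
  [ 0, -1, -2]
A Jordan chain for λ = -3 of length 2:
v_1 = (2, -1, -1)ᵀ
v_2 = (0, 1, 0)ᵀ

Let N = A − (-3)·I. We want v_2 with N^2 v_2 = 0 but N^1 v_2 ≠ 0; then v_{j-1} := N · v_j for j = 2, …, 2.

Pick v_2 = (0, 1, 0)ᵀ.
Then v_1 = N · v_2 = (2, -1, -1)ᵀ.

Sanity check: (A − (-3)·I) v_1 = (0, 0, 0)ᵀ = 0. ✓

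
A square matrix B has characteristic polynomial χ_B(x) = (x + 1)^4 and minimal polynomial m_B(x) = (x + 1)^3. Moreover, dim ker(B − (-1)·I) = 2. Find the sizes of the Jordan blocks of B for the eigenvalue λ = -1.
Block sizes for λ = -1: [3, 1]

Step 1 — from the characteristic polynomial, algebraic multiplicity of λ = -1 is 4. From dim ker(B − (-1)·I) = 2, there are exactly 2 Jordan blocks for λ = -1.
Step 2 — from the minimal polynomial, the factor (x + 1)^3 tells us the largest block for λ = -1 has size 3.
Step 3 — with total size 4, 2 blocks, and largest block 3, the block sizes (in nonincreasing order) are [3, 1].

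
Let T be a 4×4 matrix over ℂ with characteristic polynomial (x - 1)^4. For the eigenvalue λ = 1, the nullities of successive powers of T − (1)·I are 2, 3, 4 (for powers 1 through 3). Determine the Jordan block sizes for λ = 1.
Block sizes for λ = 1: [3, 1]

From the dimensions of kernels of powers, the number of Jordan blocks of size at least j is d_j − d_{j−1} where d_j = dim ker(N^j) (with d_0 = 0). Computing the differences gives [2, 1, 1].
The number of blocks of size exactly k is (#blocks of size ≥ k) − (#blocks of size ≥ k + 1), so the partition is: 1 block(s) of size 1, 1 block(s) of size 3.
In nonincreasing order the block sizes are [3, 1].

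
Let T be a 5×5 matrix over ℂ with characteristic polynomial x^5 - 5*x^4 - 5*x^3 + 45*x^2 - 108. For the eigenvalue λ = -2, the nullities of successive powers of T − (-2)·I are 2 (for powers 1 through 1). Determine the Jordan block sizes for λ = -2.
Block sizes for λ = -2: [1, 1]

From the dimensions of kernels of powers, the number of Jordan blocks of size at least j is d_j − d_{j−1} where d_j = dim ker(N^j) (with d_0 = 0). Computing the differences gives [2].
The number of blocks of size exactly k is (#blocks of size ≥ k) − (#blocks of size ≥ k + 1), so the partition is: 2 block(s) of size 1.
In nonincreasing order the block sizes are [1, 1].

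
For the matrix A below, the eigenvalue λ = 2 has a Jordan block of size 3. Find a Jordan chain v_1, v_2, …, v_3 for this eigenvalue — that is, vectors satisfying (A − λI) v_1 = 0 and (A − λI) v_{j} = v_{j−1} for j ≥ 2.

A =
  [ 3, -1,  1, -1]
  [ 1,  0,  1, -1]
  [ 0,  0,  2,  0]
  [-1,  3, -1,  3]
A Jordan chain for λ = 2 of length 3:
v_1 = (1, 0, 0, 1)ᵀ
v_2 = (1, 1, 0, -1)ᵀ
v_3 = (1, 0, 0, 0)ᵀ

Let N = A − (2)·I. We want v_3 with N^3 v_3 = 0 but N^2 v_3 ≠ 0; then v_{j-1} := N · v_j for j = 3, …, 2.

Pick v_3 = (1, 0, 0, 0)ᵀ.
Then v_2 = N · v_3 = (1, 1, 0, -1)ᵀ.
Then v_1 = N · v_2 = (1, 0, 0, 1)ᵀ.

Sanity check: (A − (2)·I) v_1 = (0, 0, 0, 0)ᵀ = 0. ✓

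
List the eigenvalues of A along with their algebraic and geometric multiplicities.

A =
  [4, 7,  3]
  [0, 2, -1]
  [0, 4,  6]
λ = 4: alg = 3, geom = 1

Step 1 — factor the characteristic polynomial to read off the algebraic multiplicities:
  χ_A(x) = (x - 4)^3

Step 2 — compute geometric multiplicities via the rank-nullity identity g(λ) = n − rank(A − λI):
  rank(A − (4)·I) = 2, so dim ker(A − (4)·I) = n − 2 = 1

Summary:
  λ = 4: algebraic multiplicity = 3, geometric multiplicity = 1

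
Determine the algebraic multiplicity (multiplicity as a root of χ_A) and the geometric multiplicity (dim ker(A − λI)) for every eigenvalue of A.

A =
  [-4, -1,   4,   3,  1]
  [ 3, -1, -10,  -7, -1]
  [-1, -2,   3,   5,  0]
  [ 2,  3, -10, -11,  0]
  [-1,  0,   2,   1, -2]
λ = -3: alg = 5, geom = 2

Step 1 — factor the characteristic polynomial to read off the algebraic multiplicities:
  χ_A(x) = (x + 3)^5

Step 2 — compute geometric multiplicities via the rank-nullity identity g(λ) = n − rank(A − λI):
  rank(A − (-3)·I) = 3, so dim ker(A − (-3)·I) = n − 3 = 2

Summary:
  λ = -3: algebraic multiplicity = 5, geometric multiplicity = 2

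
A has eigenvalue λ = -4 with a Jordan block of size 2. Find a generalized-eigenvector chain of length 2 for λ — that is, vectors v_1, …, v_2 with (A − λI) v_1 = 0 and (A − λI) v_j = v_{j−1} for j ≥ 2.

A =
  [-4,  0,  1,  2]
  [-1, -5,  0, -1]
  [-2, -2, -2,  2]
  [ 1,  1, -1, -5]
A Jordan chain for λ = -4 of length 2:
v_1 = (0, -1, -2, 1)ᵀ
v_2 = (1, 0, 0, 0)ᵀ

Let N = A − (-4)·I. We want v_2 with N^2 v_2 = 0 but N^1 v_2 ≠ 0; then v_{j-1} := N · v_j for j = 2, …, 2.

Pick v_2 = (1, 0, 0, 0)ᵀ.
Then v_1 = N · v_2 = (0, -1, -2, 1)ᵀ.

Sanity check: (A − (-4)·I) v_1 = (0, 0, 0, 0)ᵀ = 0. ✓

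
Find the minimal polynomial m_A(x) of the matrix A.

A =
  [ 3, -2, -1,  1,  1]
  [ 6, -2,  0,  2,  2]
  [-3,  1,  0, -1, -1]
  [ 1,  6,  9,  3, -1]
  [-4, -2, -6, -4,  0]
x^4 - 4*x^3

The characteristic polynomial is χ_A(x) = x^4*(x - 4), so the eigenvalues are known. The minimal polynomial is
  m_A(x) = Π_λ (x − λ)^{k_λ}
where k_λ is the size of the *largest* Jordan block for λ (equivalently, the smallest k with (A − λI)^k v = 0 for every generalised eigenvector v of λ).

  λ = 0: largest Jordan block has size 3, contributing (x − 0)^3
  λ = 4: largest Jordan block has size 1, contributing (x − 4)

So m_A(x) = x^3*(x - 4) = x^4 - 4*x^3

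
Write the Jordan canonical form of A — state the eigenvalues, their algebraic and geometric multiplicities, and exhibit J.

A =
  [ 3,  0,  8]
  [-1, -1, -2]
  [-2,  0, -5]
J_2(-1) ⊕ J_1(-1)

The characteristic polynomial is
  det(x·I − A) = x^3 + 3*x^2 + 3*x + 1 = (x + 1)^3

Eigenvalues and multiplicities (the geometric multiplicity of λ is n − rank(A − λI), which equals the number of Jordan blocks for λ):
  λ = -1: algebraic multiplicity = 3, geometric multiplicity = 2

Determining the block sizes for each eigenvalue:
  λ = -1: 2 blocks summing to 3 forces exactly one block of size 2 and the rest size 1 → block sizes [2, 1]

Assembling the blocks gives a Jordan form
J =
  [-1,  1,  0]
  [ 0, -1,  0]
  [ 0,  0, -1]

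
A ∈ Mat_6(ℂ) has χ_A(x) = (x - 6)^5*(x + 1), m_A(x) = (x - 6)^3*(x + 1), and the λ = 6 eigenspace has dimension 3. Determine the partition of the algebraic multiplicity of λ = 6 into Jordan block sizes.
Block sizes for λ = 6: [3, 1, 1]

Step 1 — from the characteristic polynomial, algebraic multiplicity of λ = 6 is 5. From dim ker(A − (6)·I) = 3, there are exactly 3 Jordan blocks for λ = 6.
Step 2 — from the minimal polynomial, the factor (x − 6)^3 tells us the largest block for λ = 6 has size 3.
Step 3 — with total size 5, 3 blocks, and largest block 3, the block sizes (in nonincreasing order) are [3, 1, 1].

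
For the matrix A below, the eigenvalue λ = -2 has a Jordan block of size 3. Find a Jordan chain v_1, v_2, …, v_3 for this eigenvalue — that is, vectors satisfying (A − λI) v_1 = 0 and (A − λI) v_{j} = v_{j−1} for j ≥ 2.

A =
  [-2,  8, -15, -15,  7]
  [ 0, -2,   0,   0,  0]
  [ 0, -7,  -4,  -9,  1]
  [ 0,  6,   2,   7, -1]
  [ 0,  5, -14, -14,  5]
A Jordan chain for λ = -2 of length 3:
v_1 = (2, 0, 0, 0, 0)ᵀ
v_2 = (1, 0, -2, 0, -4)ᵀ
v_3 = (0, 2, 3, -2, 0)ᵀ

Let N = A − (-2)·I. We want v_3 with N^3 v_3 = 0 but N^2 v_3 ≠ 0; then v_{j-1} := N · v_j for j = 3, …, 2.

Pick v_3 = (0, 2, 3, -2, 0)ᵀ.
Then v_2 = N · v_3 = (1, 0, -2, 0, -4)ᵀ.
Then v_1 = N · v_2 = (2, 0, 0, 0, 0)ᵀ.

Sanity check: (A − (-2)·I) v_1 = (0, 0, 0, 0, 0)ᵀ = 0. ✓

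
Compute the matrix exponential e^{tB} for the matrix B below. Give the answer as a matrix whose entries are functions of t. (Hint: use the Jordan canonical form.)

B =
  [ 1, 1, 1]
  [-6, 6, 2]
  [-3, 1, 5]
e^{tB} =
  [-3*t*exp(4*t) + exp(4*t), t*exp(4*t), t*exp(4*t)]
  [-6*t*exp(4*t), 2*t*exp(4*t) + exp(4*t), 2*t*exp(4*t)]
  [-3*t*exp(4*t), t*exp(4*t), t*exp(4*t) + exp(4*t)]

Strategy: write B = P · J · P⁻¹ where J is a Jordan canonical form, so e^{tB} = P · e^{tJ} · P⁻¹, and e^{tJ} can be computed block-by-block.

B has Jordan form
J =
  [4, 1, 0]
  [0, 4, 0]
  [0, 0, 4]
(up to reordering of blocks).

Per-block formulas:
  For a 1×1 block at λ = 4: exp(t · [4]) = [e^(4t)].
  For a 2×2 Jordan block J_2(4): exp(t · J_2(4)) = e^(4t)·(I + t·N), where N is the 2×2 nilpotent shift.

After assembling e^{tJ} and conjugating by P, we get:

e^{tB} =
  [-3*t*exp(4*t) + exp(4*t), t*exp(4*t), t*exp(4*t)]
  [-6*t*exp(4*t), 2*t*exp(4*t) + exp(4*t), 2*t*exp(4*t)]
  [-3*t*exp(4*t), t*exp(4*t), t*exp(4*t) + exp(4*t)]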